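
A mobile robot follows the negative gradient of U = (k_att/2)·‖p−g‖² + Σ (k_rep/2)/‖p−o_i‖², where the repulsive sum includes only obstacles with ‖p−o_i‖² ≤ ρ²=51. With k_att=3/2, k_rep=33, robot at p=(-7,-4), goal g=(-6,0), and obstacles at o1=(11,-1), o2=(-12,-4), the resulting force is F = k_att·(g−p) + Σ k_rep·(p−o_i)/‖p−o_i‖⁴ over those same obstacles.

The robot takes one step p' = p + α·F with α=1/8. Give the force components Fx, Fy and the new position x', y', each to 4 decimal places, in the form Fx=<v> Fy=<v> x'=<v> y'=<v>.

F_att = 3/2·(g−p) = 3/2·(1,4) = (1.5000,6.0000)
o1: d²=333 > ρ²=51 → inactive
o2: d²=25 ≤ ρ²=51; F_rep = 33·(5,0)/25² = (0.2640,0.0000)
F = F_att + ΣF_rep = (1.7640,6.0000)
p' = p + 1/8·F = (-6.7795,-3.2500)

Fx=1.7640 Fy=6.0000 x'=-6.7795 y'=-3.2500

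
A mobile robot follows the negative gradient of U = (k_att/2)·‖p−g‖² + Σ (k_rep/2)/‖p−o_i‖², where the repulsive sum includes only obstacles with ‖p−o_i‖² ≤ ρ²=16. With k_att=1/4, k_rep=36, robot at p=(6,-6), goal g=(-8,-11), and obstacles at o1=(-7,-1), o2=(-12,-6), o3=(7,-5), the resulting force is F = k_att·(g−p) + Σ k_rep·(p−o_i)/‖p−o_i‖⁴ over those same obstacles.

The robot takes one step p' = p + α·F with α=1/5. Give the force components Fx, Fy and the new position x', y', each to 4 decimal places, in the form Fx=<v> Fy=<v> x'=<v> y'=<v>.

F_att = 1/4·(g−p) = 1/4·(-14,-5) = (-3.5000,-1.2500)
o1: d²=194 > ρ²=16 → inactive
o2: d²=324 > ρ²=16 → inactive
o3: d²=2 ≤ ρ²=16; F_rep = 36·(-1,-1)/2² = (-9.0000,-9.0000)
F = F_att + ΣF_rep = (-12.5000,-10.2500)
p' = p + 1/5·F = (3.5000,-8.0500)

Fx=-12.5000 Fy=-10.2500 x'=3.5000 y'=-8.0500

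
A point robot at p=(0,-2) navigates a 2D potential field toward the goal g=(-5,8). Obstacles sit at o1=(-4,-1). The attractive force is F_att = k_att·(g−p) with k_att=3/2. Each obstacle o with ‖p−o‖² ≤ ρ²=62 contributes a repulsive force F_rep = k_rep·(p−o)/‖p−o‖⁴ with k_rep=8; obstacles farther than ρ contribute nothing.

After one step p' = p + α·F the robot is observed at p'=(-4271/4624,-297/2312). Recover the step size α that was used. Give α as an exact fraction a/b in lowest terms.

α = 1/8

F_att = 3/2·(g−p) = 3/2·(-5,10) = (-7.5000,15.0000)
o1: d²=17 ≤ ρ²=62; F_rep = 8·(4,-1)/17² = (0.1107,-0.0277)
F = F_att + ΣF_rep = (-7.3893,14.9723)
Δp = p'−p = (-0.9237,1.8715); α = Δx/Fx = (-4271/4624) / (-4271/578) = 1/8
check: Δy/Fy = (4327/2312) / (4327/289) = 1/8 ✓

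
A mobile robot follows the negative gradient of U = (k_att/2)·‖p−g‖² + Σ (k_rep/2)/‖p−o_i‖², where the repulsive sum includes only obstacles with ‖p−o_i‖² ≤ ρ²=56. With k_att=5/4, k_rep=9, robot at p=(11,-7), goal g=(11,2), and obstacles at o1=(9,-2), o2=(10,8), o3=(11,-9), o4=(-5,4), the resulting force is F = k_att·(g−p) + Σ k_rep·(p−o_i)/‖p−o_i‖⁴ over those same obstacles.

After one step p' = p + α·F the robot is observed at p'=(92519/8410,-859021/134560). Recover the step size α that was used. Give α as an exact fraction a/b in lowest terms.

α = 1/20

F_att = 5/4·(g−p) = 5/4·(0,9) = (0.0000,11.2500)
o1: d²=29 ≤ ρ²=56; F_rep = 9·(2,-5)/29² = (0.0214,-0.0535)
o2: d²=226 > ρ²=56 → inactive
o3: d²=4 ≤ ρ²=56; F_rep = 9·(0,2)/4² = (0.0000,1.1250)
o4: d²=377 > ρ²=56 → inactive
F = F_att + ΣF_rep = (0.0214,12.3215)
Δp = p'−p = (0.0011,0.6161); α = Δx/Fx = (9/8410) / (18/841) = 1/20
check: Δy/Fy = (82899/134560) / (82899/6728) = 1/20 ✓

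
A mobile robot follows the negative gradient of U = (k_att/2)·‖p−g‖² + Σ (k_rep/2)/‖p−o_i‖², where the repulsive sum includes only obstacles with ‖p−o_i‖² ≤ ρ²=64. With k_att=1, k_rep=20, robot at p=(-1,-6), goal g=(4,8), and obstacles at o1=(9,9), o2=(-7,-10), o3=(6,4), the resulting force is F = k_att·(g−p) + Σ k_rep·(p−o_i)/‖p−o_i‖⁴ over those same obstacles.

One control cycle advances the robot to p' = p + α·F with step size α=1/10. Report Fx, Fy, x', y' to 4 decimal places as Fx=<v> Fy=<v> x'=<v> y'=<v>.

F_att = 1·(g−p) = 1·(5,14) = (5.0000,14.0000)
o1: d²=325 > ρ²=64 → inactive
o2: d²=52 ≤ ρ²=64; F_rep = 20·(6,4)/52² = (0.0444,0.0296)
o3: d²=149 > ρ²=64 → inactive
F = F_att + ΣF_rep = (5.0444,14.0296)
p' = p + 1/10·F = (-0.4956,-4.5970)

Fx=5.0444 Fy=14.0296 x'=-0.4956 y'=-4.5970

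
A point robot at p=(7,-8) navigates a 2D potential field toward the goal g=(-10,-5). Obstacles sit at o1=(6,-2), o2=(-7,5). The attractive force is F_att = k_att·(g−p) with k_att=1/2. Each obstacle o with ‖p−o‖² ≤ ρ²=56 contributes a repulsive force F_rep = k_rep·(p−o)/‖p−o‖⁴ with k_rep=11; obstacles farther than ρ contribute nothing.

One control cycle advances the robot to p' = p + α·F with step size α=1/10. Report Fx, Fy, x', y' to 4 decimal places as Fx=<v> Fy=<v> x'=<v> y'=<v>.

Fx=-8.4920 Fy=1.4518 x'=6.1508 y'=-7.8548

F_att = 1/2·(g−p) = 1/2·(-17,3) = (-8.5000,1.5000)
o1: d²=37 ≤ ρ²=56; F_rep = 11·(1,-6)/37² = (0.0080,-0.0482)
o2: d²=365 > ρ²=56 → inactive
F = F_att + ΣF_rep = (-8.4920,1.4518)
p' = p + 1/10·F = (6.1508,-7.8548)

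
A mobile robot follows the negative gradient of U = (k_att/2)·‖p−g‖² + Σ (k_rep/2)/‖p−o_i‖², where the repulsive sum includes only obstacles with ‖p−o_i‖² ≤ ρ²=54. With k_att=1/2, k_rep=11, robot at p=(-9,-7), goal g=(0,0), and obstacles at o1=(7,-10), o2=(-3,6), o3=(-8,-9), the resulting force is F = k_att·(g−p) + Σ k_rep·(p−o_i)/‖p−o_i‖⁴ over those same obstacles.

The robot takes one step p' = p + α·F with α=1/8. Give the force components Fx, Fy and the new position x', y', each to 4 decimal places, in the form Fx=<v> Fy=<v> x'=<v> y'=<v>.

Fx=4.0600 Fy=4.3800 x'=-8.4925 y'=-6.4525

F_att = 1/2·(g−p) = 1/2·(9,7) = (4.5000,3.5000)
o1: d²=265 > ρ²=54 → inactive
o2: d²=205 > ρ²=54 → inactive
o3: d²=5 ≤ ρ²=54; F_rep = 11·(-1,2)/5² = (-0.4400,0.8800)
F = F_att + ΣF_rep = (4.0600,4.3800)
p' = p + 1/8·F = (-8.4925,-6.4525)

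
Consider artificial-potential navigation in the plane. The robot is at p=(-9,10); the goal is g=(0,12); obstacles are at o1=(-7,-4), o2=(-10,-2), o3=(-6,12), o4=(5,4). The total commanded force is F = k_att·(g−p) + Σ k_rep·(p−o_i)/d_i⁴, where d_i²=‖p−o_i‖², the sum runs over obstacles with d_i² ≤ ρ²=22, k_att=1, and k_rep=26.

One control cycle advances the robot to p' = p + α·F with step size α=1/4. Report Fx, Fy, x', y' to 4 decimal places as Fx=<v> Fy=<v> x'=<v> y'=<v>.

F_att = 1·(g−p) = 1·(9,2) = (9.0000,2.0000)
o1: d²=200 > ρ²=22 → inactive
o2: d²=145 > ρ²=22 → inactive
o3: d²=13 ≤ ρ²=22; F_rep = 26·(-3,-2)/13² = (-0.4615,-0.3077)
o4: d²=232 > ρ²=22 → inactive
F = F_att + ΣF_rep = (8.5385,1.6923)
p' = p + 1/4·F = (-6.8654,10.4231)

Fx=8.5385 Fy=1.6923 x'=-6.8654 y'=10.4231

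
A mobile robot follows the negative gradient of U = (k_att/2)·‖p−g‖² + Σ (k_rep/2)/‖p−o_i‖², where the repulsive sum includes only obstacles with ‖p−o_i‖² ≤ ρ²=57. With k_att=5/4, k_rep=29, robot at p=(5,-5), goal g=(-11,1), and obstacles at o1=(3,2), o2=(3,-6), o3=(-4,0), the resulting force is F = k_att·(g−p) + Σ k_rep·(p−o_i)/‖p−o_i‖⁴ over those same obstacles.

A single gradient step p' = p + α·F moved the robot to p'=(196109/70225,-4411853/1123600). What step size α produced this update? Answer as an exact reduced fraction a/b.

F_att = 5/4·(g−p) = 5/4·(-16,6) = (-20.0000,7.5000)
o1: d²=53 ≤ ρ²=57; F_rep = 29·(2,-7)/53² = (0.0206,-0.0723)
o2: d²=5 ≤ ρ²=57; F_rep = 29·(2,1)/5² = (2.3200,1.1600)
o3: d²=106 > ρ²=57 → inactive
F = F_att + ΣF_rep = (-17.6594,8.5877)
Δp = p'−p = (-2.2074,1.0735); α = Δx/Fx = (-155016/70225) / (-1240128/70225) = 1/8
check: Δy/Fy = (1206147/1123600) / (1206147/140450) = 1/8 ✓

α = 1/8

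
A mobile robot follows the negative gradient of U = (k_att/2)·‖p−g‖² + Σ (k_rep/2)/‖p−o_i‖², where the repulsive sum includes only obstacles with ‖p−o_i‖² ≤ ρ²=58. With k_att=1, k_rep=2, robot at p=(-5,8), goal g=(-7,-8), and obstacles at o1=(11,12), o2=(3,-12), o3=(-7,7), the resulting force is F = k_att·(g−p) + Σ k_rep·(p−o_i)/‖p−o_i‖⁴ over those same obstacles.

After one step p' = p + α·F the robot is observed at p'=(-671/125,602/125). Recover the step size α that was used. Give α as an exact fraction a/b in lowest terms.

α = 1/5

F_att = 1·(g−p) = 1·(-2,-16) = (-2.0000,-16.0000)
o1: d²=272 > ρ²=58 → inactive
o2: d²=464 > ρ²=58 → inactive
o3: d²=5 ≤ ρ²=58; F_rep = 2·(2,1)/5² = (0.1600,0.0800)
F = F_att + ΣF_rep = (-1.8400,-15.9200)
Δp = p'−p = (-0.3680,-3.1840); α = Δx/Fx = (-46/125) / (-46/25) = 1/5
check: Δy/Fy = (-398/125) / (-398/25) = 1/5 ✓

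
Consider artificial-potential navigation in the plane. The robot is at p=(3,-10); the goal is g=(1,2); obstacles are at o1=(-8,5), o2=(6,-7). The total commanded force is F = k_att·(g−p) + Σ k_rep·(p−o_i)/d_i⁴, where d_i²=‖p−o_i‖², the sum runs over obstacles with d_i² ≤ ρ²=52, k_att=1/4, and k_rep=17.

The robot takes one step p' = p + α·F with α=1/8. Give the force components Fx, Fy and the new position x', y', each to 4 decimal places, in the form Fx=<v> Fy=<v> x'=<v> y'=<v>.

Fx=-0.6574 Fy=2.8426 x'=2.9178 y'=-9.6447

F_att = 1/4·(g−p) = 1/4·(-2,12) = (-0.5000,3.0000)
o1: d²=346 > ρ²=52 → inactive
o2: d²=18 ≤ ρ²=52; F_rep = 17·(-3,-3)/18² = (-0.1574,-0.1574)
F = F_att + ΣF_rep = (-0.6574,2.8426)
p' = p + 1/8·F = (2.9178,-9.6447)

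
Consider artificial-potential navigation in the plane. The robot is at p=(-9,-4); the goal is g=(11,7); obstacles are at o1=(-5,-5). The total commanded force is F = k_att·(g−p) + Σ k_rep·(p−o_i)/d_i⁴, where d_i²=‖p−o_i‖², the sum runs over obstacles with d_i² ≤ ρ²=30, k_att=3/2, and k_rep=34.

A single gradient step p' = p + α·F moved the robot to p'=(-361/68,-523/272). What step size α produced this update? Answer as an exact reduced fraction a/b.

F_att = 3/2·(g−p) = 3/2·(20,11) = (30.0000,16.5000)
o1: d²=17 ≤ ρ²=30; F_rep = 34·(-4,1)/17² = (-0.4706,0.1176)
F = F_att + ΣF_rep = (29.5294,16.6176)
Δp = p'−p = (3.6912,2.0772); α = Δx/Fx = (251/68) / (502/17) = 1/8
check: Δy/Fy = (565/272) / (565/34) = 1/8 ✓

α = 1/8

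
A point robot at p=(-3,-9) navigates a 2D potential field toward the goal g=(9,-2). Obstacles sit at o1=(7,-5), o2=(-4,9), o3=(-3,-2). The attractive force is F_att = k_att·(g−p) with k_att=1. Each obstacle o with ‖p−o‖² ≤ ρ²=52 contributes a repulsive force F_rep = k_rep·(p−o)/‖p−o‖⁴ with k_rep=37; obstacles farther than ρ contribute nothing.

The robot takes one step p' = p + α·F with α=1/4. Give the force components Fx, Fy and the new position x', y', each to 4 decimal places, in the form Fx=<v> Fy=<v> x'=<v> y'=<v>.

F_att = 1·(g−p) = 1·(12,7) = (12.0000,7.0000)
o1: d²=116 > ρ²=52 → inactive
o2: d²=325 > ρ²=52 → inactive
o3: d²=49 ≤ ρ²=52; F_rep = 37·(0,-7)/49² = (0.0000,-0.1079)
F = F_att + ΣF_rep = (12.0000,6.8921)
p' = p + 1/4·F = (0.0000,-7.2770)

Fx=12.0000 Fy=6.8921 x'=0.0000 y'=-7.2770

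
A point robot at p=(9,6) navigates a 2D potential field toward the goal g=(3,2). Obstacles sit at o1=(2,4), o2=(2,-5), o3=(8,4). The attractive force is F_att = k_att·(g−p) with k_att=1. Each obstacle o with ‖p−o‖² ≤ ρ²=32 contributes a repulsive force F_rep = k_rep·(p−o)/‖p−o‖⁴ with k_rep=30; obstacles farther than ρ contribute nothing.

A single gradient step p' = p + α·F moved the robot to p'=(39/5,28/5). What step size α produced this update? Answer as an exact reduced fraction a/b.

α = 1/4

F_att = 1·(g−p) = 1·(-6,-4) = (-6.0000,-4.0000)
o1: d²=53 > ρ²=32 → inactive
o2: d²=170 > ρ²=32 → inactive
o3: d²=5 ≤ ρ²=32; F_rep = 30·(1,2)/5² = (1.2000,2.4000)
F = F_att + ΣF_rep = (-4.8000,-1.6000)
Δp = p'−p = (-1.2000,-0.4000); α = Δx/Fx = (-6/5) / (-24/5) = 1/4
check: Δy/Fy = (-2/5) / (-8/5) = 1/4 ✓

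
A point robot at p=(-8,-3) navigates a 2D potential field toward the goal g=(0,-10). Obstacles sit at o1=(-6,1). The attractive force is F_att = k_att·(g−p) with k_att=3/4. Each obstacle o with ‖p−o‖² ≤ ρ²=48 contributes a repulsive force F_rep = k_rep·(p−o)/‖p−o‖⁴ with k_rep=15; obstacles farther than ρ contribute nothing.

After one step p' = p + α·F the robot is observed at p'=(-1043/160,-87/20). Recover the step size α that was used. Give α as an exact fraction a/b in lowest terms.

F_att = 3/4·(g−p) = 3/4·(8,-7) = (6.0000,-5.2500)
o1: d²=20 ≤ ρ²=48; F_rep = 15·(-2,-4)/20² = (-0.0750,-0.1500)
F = F_att + ΣF_rep = (5.9250,-5.4000)
Δp = p'−p = (1.4812,-1.3500); α = Δx/Fx = (237/160) / (237/40) = 1/4
check: Δy/Fy = (-27/20) / (-27/5) = 1/4 ✓

α = 1/4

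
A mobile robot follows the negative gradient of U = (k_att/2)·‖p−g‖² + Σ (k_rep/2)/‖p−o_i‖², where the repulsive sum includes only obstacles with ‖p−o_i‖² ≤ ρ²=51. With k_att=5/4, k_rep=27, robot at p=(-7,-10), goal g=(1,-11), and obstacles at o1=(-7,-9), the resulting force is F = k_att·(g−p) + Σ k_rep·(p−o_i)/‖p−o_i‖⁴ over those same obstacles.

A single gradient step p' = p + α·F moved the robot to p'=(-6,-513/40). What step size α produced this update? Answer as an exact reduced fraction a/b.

F_att = 5/4·(g−p) = 5/4·(8,-1) = (10.0000,-1.2500)
o1: d²=1 ≤ ρ²=51; F_rep = 27·(0,-1)/1² = (0.0000,-27.0000)
F = F_att + ΣF_rep = (10.0000,-28.2500)
Δp = p'−p = (1.0000,-2.8250); α = Δx/Fx = (1) / (10) = 1/10
check: Δy/Fy = (-113/40) / (-113/4) = 1/10 ✓

α = 1/10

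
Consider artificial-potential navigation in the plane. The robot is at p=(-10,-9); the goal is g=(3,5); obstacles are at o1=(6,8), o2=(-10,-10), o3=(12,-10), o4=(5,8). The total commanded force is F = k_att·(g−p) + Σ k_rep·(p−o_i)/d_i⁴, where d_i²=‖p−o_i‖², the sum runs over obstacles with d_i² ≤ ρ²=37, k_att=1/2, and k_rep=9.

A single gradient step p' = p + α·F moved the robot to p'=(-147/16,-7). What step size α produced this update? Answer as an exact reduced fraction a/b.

F_att = 1/2·(g−p) = 1/2·(13,14) = (6.5000,7.0000)
o1: d²=545 > ρ²=37 → inactive
o2: d²=1 ≤ ρ²=37; F_rep = 9·(0,1)/1² = (0.0000,9.0000)
o3: d²=485 > ρ²=37 → inactive
o4: d²=514 > ρ²=37 → inactive
F = F_att + ΣF_rep = (6.5000,16.0000)
Δp = p'−p = (0.8125,2.0000); α = Δx/Fx = (13/16) / (13/2) = 1/8
check: Δy/Fy = (2) / (16) = 1/8 ✓

α = 1/8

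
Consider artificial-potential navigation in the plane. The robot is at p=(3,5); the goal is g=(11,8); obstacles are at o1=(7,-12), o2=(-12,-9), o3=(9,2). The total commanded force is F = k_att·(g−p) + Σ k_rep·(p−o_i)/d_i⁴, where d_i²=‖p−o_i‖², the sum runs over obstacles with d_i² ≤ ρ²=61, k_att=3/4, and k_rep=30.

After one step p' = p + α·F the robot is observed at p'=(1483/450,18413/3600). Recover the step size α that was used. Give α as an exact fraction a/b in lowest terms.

α = 1/20

F_att = 3/4·(g−p) = 3/4·(8,3) = (6.0000,2.2500)
o1: d²=305 > ρ²=61 → inactive
o2: d²=421 > ρ²=61 → inactive
o3: d²=45 ≤ ρ²=61; F_rep = 30·(-6,3)/45² = (-0.0889,0.0444)
F = F_att + ΣF_rep = (5.9111,2.2944)
Δp = p'−p = (0.2956,0.1147); α = Δx/Fx = (133/450) / (266/45) = 1/20
check: Δy/Fy = (413/3600) / (413/180) = 1/20 ✓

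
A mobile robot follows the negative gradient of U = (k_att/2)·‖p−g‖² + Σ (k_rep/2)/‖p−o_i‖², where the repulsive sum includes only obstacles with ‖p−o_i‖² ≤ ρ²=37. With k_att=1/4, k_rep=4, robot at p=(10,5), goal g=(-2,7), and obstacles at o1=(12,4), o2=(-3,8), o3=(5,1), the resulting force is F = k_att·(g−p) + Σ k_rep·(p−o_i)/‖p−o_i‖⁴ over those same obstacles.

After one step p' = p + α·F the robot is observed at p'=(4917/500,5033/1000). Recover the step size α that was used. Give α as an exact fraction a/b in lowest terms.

α = 1/20

F_att = 1/4·(g−p) = 1/4·(-12,2) = (-3.0000,0.5000)
o1: d²=5 ≤ ρ²=37; F_rep = 4·(-2,1)/5² = (-0.3200,0.1600)
o2: d²=178 > ρ²=37 → inactive
o3: d²=41 > ρ²=37 → inactive
F = F_att + ΣF_rep = (-3.3200,0.6600)
Δp = p'−p = (-0.1660,0.0330); α = Δx/Fx = (-83/500) / (-83/25) = 1/20
check: Δy/Fy = (33/1000) / (33/50) = 1/20 ✓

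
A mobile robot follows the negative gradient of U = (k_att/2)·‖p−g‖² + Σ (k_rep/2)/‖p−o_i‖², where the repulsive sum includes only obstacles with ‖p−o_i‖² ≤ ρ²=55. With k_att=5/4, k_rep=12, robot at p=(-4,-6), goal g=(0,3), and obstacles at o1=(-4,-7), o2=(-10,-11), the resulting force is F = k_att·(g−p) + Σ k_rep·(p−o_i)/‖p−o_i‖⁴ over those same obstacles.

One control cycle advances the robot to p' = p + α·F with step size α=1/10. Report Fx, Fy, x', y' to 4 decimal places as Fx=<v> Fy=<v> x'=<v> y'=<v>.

Fx=5.0000 Fy=23.2500 x'=-3.5000 y'=-3.6750

F_att = 5/4·(g−p) = 5/4·(4,9) = (5.0000,11.2500)
o1: d²=1 ≤ ρ²=55; F_rep = 12·(0,1)/1² = (0.0000,12.0000)
o2: d²=61 > ρ²=55 → inactive
F = F_att + ΣF_rep = (5.0000,23.2500)
p' = p + 1/10·F = (-3.5000,-3.6750)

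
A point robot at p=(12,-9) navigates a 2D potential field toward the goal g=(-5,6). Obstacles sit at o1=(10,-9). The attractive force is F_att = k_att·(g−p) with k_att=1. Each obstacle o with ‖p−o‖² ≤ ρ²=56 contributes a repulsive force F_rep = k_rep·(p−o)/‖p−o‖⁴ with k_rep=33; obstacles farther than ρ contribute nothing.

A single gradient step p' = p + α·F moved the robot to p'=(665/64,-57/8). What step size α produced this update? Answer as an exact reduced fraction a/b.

α = 1/8

F_att = 1·(g−p) = 1·(-17,15) = (-17.0000,15.0000)
o1: d²=4 ≤ ρ²=56; F_rep = 33·(2,0)/4² = (4.1250,0.0000)
F = F_att + ΣF_rep = (-12.8750,15.0000)
Δp = p'−p = (-1.6094,1.8750); α = Δx/Fx = (-103/64) / (-103/8) = 1/8
check: Δy/Fy = (15/8) / (15) = 1/8 ✓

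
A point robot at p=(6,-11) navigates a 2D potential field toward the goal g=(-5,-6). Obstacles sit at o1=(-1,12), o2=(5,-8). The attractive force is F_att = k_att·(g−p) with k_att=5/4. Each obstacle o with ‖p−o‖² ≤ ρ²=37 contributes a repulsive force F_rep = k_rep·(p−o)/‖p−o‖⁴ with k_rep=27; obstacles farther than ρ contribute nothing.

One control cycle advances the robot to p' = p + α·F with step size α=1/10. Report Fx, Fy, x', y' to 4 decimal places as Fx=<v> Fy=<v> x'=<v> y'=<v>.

F_att = 5/4·(g−p) = 5/4·(-11,5) = (-13.7500,6.2500)
o1: d²=578 > ρ²=37 → inactive
o2: d²=10 ≤ ρ²=37; F_rep = 27·(1,-3)/10² = (0.2700,-0.8100)
F = F_att + ΣF_rep = (-13.4800,5.4400)
p' = p + 1/10·F = (4.6520,-10.4560)

Fx=-13.4800 Fy=5.4400 x'=4.6520 y'=-10.4560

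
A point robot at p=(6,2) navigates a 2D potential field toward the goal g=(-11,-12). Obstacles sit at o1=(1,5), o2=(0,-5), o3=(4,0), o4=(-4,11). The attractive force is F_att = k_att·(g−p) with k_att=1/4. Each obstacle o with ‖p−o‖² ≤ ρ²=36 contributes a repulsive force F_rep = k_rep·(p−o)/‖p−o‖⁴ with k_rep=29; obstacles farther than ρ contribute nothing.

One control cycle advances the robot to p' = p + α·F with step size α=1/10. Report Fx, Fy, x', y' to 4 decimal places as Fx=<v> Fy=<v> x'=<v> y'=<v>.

Fx=-3.2183 Fy=-2.6690 x'=5.6782 y'=1.7331

F_att = 1/4·(g−p) = 1/4·(-17,-14) = (-4.2500,-3.5000)
o1: d²=34 ≤ ρ²=36; F_rep = 29·(5,-3)/34² = (0.1254,-0.0753)
o2: d²=85 > ρ²=36 → inactive
o3: d²=8 ≤ ρ²=36; F_rep = 29·(2,2)/8² = (0.9062,0.9062)
o4: d²=181 > ρ²=36 → inactive
F = F_att + ΣF_rep = (-3.2183,-2.6690)
p' = p + 1/10·F = (5.6782,1.7331)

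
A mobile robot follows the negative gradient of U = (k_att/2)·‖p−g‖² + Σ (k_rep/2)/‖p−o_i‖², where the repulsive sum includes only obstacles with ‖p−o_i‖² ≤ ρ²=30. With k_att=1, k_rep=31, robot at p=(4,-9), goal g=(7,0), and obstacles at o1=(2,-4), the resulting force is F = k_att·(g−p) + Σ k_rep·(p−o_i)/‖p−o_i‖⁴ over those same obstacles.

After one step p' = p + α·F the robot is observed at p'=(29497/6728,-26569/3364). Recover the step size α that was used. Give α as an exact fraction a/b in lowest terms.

α = 1/8

F_att = 1·(g−p) = 1·(3,9) = (3.0000,9.0000)
o1: d²=29 ≤ ρ²=30; F_rep = 31·(2,-5)/29² = (0.0737,-0.1843)
F = F_att + ΣF_rep = (3.0737,8.8157)
Δp = p'−p = (0.3842,1.1020); α = Δx/Fx = (2585/6728) / (2585/841) = 1/8
check: Δy/Fy = (3707/3364) / (7414/841) = 1/8 ✓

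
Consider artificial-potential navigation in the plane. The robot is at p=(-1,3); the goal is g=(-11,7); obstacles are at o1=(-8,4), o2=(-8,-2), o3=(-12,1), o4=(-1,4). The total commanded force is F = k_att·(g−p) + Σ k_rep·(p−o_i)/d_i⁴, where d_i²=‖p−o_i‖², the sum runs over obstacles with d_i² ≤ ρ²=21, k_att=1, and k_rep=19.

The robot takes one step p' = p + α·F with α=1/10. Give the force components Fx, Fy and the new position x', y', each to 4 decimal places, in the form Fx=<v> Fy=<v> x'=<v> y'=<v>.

Fx=-10.0000 Fy=-15.0000 x'=-2.0000 y'=1.5000

F_att = 1·(g−p) = 1·(-10,4) = (-10.0000,4.0000)
o1: d²=50 > ρ²=21 → inactive
o2: d²=74 > ρ²=21 → inactive
o3: d²=125 > ρ²=21 → inactive
o4: d²=1 ≤ ρ²=21; F_rep = 19·(0,-1)/1² = (0.0000,-19.0000)
F = F_att + ΣF_rep = (-10.0000,-15.0000)
p' = p + 1/10·F = (-2.0000,1.5000)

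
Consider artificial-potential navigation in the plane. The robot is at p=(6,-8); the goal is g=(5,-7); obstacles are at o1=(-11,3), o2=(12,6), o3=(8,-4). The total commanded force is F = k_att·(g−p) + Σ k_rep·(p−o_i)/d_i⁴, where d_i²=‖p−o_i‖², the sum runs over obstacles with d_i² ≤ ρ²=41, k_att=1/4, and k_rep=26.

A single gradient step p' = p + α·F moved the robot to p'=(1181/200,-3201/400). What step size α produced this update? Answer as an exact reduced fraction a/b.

F_att = 1/4·(g−p) = 1/4·(-1,1) = (-0.2500,0.2500)
o1: d²=410 > ρ²=41 → inactive
o2: d²=232 > ρ²=41 → inactive
o3: d²=20 ≤ ρ²=41; F_rep = 26·(-2,-4)/20² = (-0.1300,-0.2600)
F = F_att + ΣF_rep = (-0.3800,-0.0100)
Δp = p'−p = (-0.0950,-0.0025); α = Δx/Fx = (-19/200) / (-19/50) = 1/4
check: Δy/Fy = (-1/400) / (-1/100) = 1/4 ✓

α = 1/4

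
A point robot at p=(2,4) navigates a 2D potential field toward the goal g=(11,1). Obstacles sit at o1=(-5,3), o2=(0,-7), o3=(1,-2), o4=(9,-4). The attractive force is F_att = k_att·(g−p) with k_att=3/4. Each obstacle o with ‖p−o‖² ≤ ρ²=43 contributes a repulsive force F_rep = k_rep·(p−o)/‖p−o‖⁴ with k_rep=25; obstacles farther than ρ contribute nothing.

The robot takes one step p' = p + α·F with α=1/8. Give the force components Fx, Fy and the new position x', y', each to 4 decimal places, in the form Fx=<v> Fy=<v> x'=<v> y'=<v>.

Fx=6.7683 Fy=-2.1404 x'=2.8460 y'=3.7324

F_att = 3/4·(g−p) = 3/4·(9,-3) = (6.7500,-2.2500)
o1: d²=50 > ρ²=43 → inactive
o2: d²=125 > ρ²=43 → inactive
o3: d²=37 ≤ ρ²=43; F_rep = 25·(1,6)/37² = (0.0183,0.1096)
o4: d²=113 > ρ²=43 → inactive
F = F_att + ΣF_rep = (6.7683,-2.1404)
p' = p + 1/8·F = (2.8460,3.7324)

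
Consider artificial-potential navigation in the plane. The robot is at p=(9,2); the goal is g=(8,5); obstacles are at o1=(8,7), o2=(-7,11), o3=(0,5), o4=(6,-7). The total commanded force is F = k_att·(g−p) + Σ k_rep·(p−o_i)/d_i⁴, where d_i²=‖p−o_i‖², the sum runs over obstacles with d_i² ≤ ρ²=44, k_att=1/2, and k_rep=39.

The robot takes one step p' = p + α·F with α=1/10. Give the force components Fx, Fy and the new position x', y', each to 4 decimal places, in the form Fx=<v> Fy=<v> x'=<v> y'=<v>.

Fx=-0.4423 Fy=1.2115 x'=8.9558 y'=2.1212

F_att = 1/2·(g−p) = 1/2·(-1,3) = (-0.5000,1.5000)
o1: d²=26 ≤ ρ²=44; F_rep = 39·(1,-5)/26² = (0.0577,-0.2885)
o2: d²=337 > ρ²=44 → inactive
o3: d²=90 > ρ²=44 → inactive
o4: d²=90 > ρ²=44 → inactive
F = F_att + ΣF_rep = (-0.4423,1.2115)
p' = p + 1/10·F = (8.9558,2.1212)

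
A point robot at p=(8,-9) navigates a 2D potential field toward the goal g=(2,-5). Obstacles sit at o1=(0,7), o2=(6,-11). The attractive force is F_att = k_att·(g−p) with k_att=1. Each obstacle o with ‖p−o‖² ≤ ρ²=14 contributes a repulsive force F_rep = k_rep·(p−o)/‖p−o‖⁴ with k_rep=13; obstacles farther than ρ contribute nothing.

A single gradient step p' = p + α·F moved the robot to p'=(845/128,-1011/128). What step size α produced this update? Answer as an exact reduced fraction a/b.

F_att = 1·(g−p) = 1·(-6,4) = (-6.0000,4.0000)
o1: d²=320 > ρ²=14 → inactive
o2: d²=8 ≤ ρ²=14; F_rep = 13·(2,2)/8² = (0.4062,0.4062)
F = F_att + ΣF_rep = (-5.5938,4.4062)
Δp = p'−p = (-1.3984,1.1016); α = Δx/Fx = (-179/128) / (-179/32) = 1/4
check: Δy/Fy = (141/128) / (141/32) = 1/4 ✓

α = 1/4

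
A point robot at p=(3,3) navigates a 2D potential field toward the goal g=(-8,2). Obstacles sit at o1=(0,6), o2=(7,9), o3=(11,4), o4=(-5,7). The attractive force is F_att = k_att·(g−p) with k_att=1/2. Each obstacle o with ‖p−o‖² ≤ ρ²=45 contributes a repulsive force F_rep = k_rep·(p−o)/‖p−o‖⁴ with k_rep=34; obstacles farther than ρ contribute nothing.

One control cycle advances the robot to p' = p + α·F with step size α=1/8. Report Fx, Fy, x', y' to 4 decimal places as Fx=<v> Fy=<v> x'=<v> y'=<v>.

F_att = 1/2·(g−p) = 1/2·(-11,-1) = (-5.5000,-0.5000)
o1: d²=18 ≤ ρ²=45; F_rep = 34·(3,-3)/18² = (0.3148,-0.3148)
o2: d²=52 > ρ²=45 → inactive
o3: d²=65 > ρ²=45 → inactive
o4: d²=80 > ρ²=45 → inactive
F = F_att + ΣF_rep = (-5.1852,-0.8148)
p' = p + 1/8·F = (2.3519,2.8981)

Fx=-5.1852 Fy=-0.8148 x'=2.3519 y'=2.8981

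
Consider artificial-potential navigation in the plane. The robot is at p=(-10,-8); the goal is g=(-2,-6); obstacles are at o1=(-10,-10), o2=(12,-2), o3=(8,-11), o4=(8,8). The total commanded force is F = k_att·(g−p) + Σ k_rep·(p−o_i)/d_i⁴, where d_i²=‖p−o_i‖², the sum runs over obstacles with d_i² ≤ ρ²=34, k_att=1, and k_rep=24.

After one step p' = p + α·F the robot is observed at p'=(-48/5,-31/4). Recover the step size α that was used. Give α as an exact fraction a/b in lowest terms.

α = 1/20

F_att = 1·(g−p) = 1·(8,2) = (8.0000,2.0000)
o1: d²=4 ≤ ρ²=34; F_rep = 24·(0,2)/4² = (0.0000,3.0000)
o2: d²=520 > ρ²=34 → inactive
o3: d²=333 > ρ²=34 → inactive
o4: d²=580 > ρ²=34 → inactive
F = F_att + ΣF_rep = (8.0000,5.0000)
Δp = p'−p = (0.4000,0.2500); α = Δx/Fx = (2/5) / (8) = 1/20
check: Δy/Fy = (1/4) / (5) = 1/20 ✓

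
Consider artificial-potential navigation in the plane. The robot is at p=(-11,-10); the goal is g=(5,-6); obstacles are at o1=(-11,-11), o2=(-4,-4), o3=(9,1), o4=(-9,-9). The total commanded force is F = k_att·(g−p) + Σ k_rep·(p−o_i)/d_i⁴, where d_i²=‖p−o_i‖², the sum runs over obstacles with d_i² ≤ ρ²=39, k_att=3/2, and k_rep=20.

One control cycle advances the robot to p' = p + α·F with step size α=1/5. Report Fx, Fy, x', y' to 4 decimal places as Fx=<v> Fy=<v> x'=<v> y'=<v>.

Fx=22.4000 Fy=25.2000 x'=-6.5200 y'=-4.9600

F_att = 3/2·(g−p) = 3/2·(16,4) = (24.0000,6.0000)
o1: d²=1 ≤ ρ²=39; F_rep = 20·(0,1)/1² = (0.0000,20.0000)
o2: d²=85 > ρ²=39 → inactive
o3: d²=521 > ρ²=39 → inactive
o4: d²=5 ≤ ρ²=39; F_rep = 20·(-2,-1)/5² = (-1.6000,-0.8000)
F = F_att + ΣF_rep = (22.4000,25.2000)
p' = p + 1/5·F = (-6.5200,-4.9600)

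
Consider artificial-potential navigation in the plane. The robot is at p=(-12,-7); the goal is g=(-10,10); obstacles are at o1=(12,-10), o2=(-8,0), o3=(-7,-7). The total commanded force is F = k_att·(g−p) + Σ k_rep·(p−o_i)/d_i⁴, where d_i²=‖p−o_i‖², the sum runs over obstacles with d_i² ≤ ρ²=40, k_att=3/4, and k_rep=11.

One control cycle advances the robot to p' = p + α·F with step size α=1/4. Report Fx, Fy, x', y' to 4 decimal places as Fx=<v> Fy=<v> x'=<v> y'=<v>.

F_att = 3/4·(g−p) = 3/4·(2,17) = (1.5000,12.7500)
o1: d²=585 > ρ²=40 → inactive
o2: d²=65 > ρ²=40 → inactive
o3: d²=25 ≤ ρ²=40; F_rep = 11·(-5,0)/25² = (-0.0880,0.0000)
F = F_att + ΣF_rep = (1.4120,12.7500)
p' = p + 1/4·F = (-11.6470,-3.8125)

Fx=1.4120 Fy=12.7500 x'=-11.6470 y'=-3.8125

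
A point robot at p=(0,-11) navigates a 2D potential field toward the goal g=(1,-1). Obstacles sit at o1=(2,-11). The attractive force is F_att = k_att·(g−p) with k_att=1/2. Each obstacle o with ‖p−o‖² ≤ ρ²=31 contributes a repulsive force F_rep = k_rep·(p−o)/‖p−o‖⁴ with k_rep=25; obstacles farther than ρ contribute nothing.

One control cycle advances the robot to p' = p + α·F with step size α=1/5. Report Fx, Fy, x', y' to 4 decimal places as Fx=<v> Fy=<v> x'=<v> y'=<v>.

Fx=-2.6250 Fy=5.0000 x'=-0.5250 y'=-10.0000

F_att = 1/2·(g−p) = 1/2·(1,10) = (0.5000,5.0000)
o1: d²=4 ≤ ρ²=31; F_rep = 25·(-2,0)/4² = (-3.1250,0.0000)
F = F_att + ΣF_rep = (-2.6250,5.0000)
p' = p + 1/5·F = (-0.5250,-10.0000)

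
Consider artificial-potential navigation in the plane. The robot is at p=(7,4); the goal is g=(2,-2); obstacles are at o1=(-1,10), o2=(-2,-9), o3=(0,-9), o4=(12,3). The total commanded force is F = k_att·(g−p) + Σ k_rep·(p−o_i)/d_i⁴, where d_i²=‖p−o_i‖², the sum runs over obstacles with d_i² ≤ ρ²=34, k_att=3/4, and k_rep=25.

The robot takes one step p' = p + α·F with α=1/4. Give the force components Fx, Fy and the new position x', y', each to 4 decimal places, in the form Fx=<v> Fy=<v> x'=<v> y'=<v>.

Fx=-3.9349 Fy=-4.4630 x'=6.0163 y'=2.8842

F_att = 3/4·(g−p) = 3/4·(-5,-6) = (-3.7500,-4.5000)
o1: d²=100 > ρ²=34 → inactive
o2: d²=250 > ρ²=34 → inactive
o3: d²=218 > ρ²=34 → inactive
o4: d²=26 ≤ ρ²=34; F_rep = 25·(-5,1)/26² = (-0.1849,0.0370)
F = F_att + ΣF_rep = (-3.9349,-4.4630)
p' = p + 1/4·F = (6.0163,2.8842)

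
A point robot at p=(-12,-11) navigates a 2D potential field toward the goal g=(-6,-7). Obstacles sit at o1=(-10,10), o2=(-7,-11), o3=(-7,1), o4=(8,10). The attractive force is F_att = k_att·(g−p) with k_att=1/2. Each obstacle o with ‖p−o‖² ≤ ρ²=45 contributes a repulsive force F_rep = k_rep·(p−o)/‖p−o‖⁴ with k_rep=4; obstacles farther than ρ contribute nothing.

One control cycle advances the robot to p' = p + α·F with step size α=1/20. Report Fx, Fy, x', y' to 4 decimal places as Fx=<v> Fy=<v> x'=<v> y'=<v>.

F_att = 1/2·(g−p) = 1/2·(6,4) = (3.0000,2.0000)
o1: d²=445 > ρ²=45 → inactive
o2: d²=25 ≤ ρ²=45; F_rep = 4·(-5,0)/25² = (-0.0320,0.0000)
o3: d²=169 > ρ²=45 → inactive
o4: d²=841 > ρ²=45 → inactive
F = F_att + ΣF_rep = (2.9680,2.0000)
p' = p + 1/20·F = (-11.8516,-10.9000)

Fx=2.9680 Fy=2.0000 x'=-11.8516 y'=-10.9000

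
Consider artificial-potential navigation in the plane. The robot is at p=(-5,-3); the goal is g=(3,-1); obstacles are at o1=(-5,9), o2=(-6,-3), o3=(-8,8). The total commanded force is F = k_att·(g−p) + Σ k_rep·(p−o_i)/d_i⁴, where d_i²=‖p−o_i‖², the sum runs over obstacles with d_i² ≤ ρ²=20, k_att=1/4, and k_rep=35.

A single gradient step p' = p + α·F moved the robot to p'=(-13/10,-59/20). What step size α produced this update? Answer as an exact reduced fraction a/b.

α = 1/10

F_att = 1/4·(g−p) = 1/4·(8,2) = (2.0000,0.5000)
o1: d²=144 > ρ²=20 → inactive
o2: d²=1 ≤ ρ²=20; F_rep = 35·(1,0)/1² = (35.0000,0.0000)
o3: d²=130 > ρ²=20 → inactive
F = F_att + ΣF_rep = (37.0000,0.5000)
Δp = p'−p = (3.7000,0.0500); α = Δx/Fx = (37/10) / (37) = 1/10
check: Δy/Fy = (1/20) / (1/2) = 1/10 ✓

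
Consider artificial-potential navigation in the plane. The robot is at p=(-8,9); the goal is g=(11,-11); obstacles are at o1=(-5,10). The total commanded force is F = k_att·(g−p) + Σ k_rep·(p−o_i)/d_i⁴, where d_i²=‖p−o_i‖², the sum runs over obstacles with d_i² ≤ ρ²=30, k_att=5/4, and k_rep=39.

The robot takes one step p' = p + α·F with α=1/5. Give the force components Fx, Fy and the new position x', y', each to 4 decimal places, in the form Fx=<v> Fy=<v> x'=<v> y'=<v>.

F_att = 5/4·(g−p) = 5/4·(19,-20) = (23.7500,-25.0000)
o1: d²=10 ≤ ρ²=30; F_rep = 39·(-3,-1)/10² = (-1.1700,-0.3900)
F = F_att + ΣF_rep = (22.5800,-25.3900)
p' = p + 1/5·F = (-3.4840,3.9220)

Fx=22.5800 Fy=-25.3900 x'=-3.4840 y'=3.9220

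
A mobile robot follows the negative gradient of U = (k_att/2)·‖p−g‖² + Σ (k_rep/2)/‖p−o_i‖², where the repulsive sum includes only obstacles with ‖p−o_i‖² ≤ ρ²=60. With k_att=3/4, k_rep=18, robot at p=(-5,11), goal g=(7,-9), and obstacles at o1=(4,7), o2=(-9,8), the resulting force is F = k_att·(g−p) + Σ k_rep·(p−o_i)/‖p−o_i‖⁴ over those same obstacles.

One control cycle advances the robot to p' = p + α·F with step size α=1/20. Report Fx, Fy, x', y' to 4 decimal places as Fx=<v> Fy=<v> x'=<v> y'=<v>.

Fx=9.1152 Fy=-14.9136 x'=-4.5442 y'=10.2543

F_att = 3/4·(g−p) = 3/4·(12,-20) = (9.0000,-15.0000)
o1: d²=97 > ρ²=60 → inactive
o2: d²=25 ≤ ρ²=60; F_rep = 18·(4,3)/25² = (0.1152,0.0864)
F = F_att + ΣF_rep = (9.1152,-14.9136)
p' = p + 1/20·F = (-4.5442,10.2543)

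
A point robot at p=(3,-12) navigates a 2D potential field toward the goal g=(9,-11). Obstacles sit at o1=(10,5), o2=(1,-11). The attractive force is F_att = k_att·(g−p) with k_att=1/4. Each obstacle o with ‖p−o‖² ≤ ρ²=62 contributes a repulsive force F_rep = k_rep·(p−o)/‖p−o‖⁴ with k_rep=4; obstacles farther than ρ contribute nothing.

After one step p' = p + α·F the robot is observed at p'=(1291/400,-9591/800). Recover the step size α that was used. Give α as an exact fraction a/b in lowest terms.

F_att = 1/4·(g−p) = 1/4·(6,1) = (1.5000,0.2500)
o1: d²=338 > ρ²=62 → inactive
o2: d²=5 ≤ ρ²=62; F_rep = 4·(2,-1)/5² = (0.3200,-0.1600)
F = F_att + ΣF_rep = (1.8200,0.0900)
Δp = p'−p = (0.2275,0.0112); α = Δx/Fx = (91/400) / (91/50) = 1/8
check: Δy/Fy = (9/800) / (9/100) = 1/8 ✓

α = 1/8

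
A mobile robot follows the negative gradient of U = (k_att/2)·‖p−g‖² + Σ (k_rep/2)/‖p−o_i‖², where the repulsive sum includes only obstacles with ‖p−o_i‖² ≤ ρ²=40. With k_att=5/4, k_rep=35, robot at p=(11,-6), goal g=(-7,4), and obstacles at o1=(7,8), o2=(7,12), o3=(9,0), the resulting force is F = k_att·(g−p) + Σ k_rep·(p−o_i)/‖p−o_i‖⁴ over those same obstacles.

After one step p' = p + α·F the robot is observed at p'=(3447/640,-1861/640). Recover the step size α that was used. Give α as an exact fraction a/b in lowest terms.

F_att = 5/4·(g−p) = 5/4·(-18,10) = (-22.5000,12.5000)
o1: d²=212 > ρ²=40 → inactive
o2: d²=340 > ρ²=40 → inactive
o3: d²=40 ≤ ρ²=40; F_rep = 35·(2,-6)/40² = (0.0437,-0.1313)
F = F_att + ΣF_rep = (-22.4563,12.3688)
Δp = p'−p = (-5.6141,3.0922); α = Δx/Fx = (-3593/640) / (-3593/160) = 1/4
check: Δy/Fy = (1979/640) / (1979/160) = 1/4 ✓

α = 1/4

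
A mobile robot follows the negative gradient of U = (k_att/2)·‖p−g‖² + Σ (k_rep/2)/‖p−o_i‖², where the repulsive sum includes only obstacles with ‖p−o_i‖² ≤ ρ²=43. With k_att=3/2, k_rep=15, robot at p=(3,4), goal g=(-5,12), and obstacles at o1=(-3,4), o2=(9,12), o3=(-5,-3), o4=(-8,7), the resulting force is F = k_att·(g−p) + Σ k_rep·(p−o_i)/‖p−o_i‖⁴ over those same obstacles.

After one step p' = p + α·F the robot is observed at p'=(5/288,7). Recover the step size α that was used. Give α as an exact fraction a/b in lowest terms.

α = 1/4

F_att = 3/2·(g−p) = 3/2·(-8,8) = (-12.0000,12.0000)
o1: d²=36 ≤ ρ²=43; F_rep = 15·(6,0)/36² = (0.0694,0.0000)
o2: d²=100 > ρ²=43 → inactive
o3: d²=113 > ρ²=43 → inactive
o4: d²=130 > ρ²=43 → inactive
F = F_att + ΣF_rep = (-11.9306,12.0000)
Δp = p'−p = (-2.9826,3.0000); α = Δx/Fx = (-859/288) / (-859/72) = 1/4
check: Δy/Fy = (3) / (12) = 1/4 ✓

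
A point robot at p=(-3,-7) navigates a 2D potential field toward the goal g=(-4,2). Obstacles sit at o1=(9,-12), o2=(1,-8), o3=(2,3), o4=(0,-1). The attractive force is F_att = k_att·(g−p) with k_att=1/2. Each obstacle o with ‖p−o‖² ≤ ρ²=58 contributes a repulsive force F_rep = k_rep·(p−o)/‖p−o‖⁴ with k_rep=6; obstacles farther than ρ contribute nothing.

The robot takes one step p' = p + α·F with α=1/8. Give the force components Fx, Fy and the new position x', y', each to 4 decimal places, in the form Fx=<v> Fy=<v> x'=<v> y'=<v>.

Fx=-0.5919 Fy=4.5030 x'=-3.0740 y'=-6.4371

F_att = 1/2·(g−p) = 1/2·(-1,9) = (-0.5000,4.5000)
o1: d²=169 > ρ²=58 → inactive
o2: d²=17 ≤ ρ²=58; F_rep = 6·(-4,1)/17² = (-0.0830,0.0208)
o3: d²=125 > ρ²=58 → inactive
o4: d²=45 ≤ ρ²=58; F_rep = 6·(-3,-6)/45² = (-0.0089,-0.0178)
F = F_att + ΣF_rep = (-0.5919,4.5030)
p' = p + 1/8·F = (-3.0740,-6.4371)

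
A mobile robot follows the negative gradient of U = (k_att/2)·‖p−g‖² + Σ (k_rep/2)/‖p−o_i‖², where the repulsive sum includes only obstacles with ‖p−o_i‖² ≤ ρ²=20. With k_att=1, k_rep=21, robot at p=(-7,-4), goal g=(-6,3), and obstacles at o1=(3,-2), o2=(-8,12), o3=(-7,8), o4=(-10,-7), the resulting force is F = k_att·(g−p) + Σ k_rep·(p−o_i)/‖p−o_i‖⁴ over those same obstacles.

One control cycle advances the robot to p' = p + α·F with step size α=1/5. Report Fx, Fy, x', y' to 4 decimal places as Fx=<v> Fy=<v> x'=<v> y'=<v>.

F_att = 1·(g−p) = 1·(1,7) = (1.0000,7.0000)
o1: d²=104 > ρ²=20 → inactive
o2: d²=257 > ρ²=20 → inactive
o3: d²=144 > ρ²=20 → inactive
o4: d²=18 ≤ ρ²=20; F_rep = 21·(3,3)/18² = (0.1944,0.1944)
F = F_att + ΣF_rep = (1.1944,7.1944)
p' = p + 1/5·F = (-6.7611,-2.5611)

Fx=1.1944 Fy=7.1944 x'=-6.7611 y'=-2.5611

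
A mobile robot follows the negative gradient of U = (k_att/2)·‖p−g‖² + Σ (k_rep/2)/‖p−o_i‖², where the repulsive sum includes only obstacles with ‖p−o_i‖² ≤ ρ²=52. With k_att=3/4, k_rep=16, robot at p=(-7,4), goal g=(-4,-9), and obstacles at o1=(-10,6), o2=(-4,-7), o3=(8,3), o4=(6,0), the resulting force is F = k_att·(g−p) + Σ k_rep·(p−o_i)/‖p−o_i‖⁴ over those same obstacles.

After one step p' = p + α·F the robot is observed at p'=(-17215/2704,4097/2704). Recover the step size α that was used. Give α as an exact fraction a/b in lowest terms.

F_att = 3/4·(g−p) = 3/4·(3,-13) = (2.2500,-9.7500)
o1: d²=13 ≤ ρ²=52; F_rep = 16·(3,-2)/13² = (0.2840,-0.1893)
o2: d²=130 > ρ²=52 → inactive
o3: d²=226 > ρ²=52 → inactive
o4: d²=185 > ρ²=52 → inactive
F = F_att + ΣF_rep = (2.5340,-9.9393)
Δp = p'−p = (0.6335,-2.4848); α = Δx/Fx = (1713/2704) / (1713/676) = 1/4
check: Δy/Fy = (-6719/2704) / (-6719/676) = 1/4 ✓

α = 1/4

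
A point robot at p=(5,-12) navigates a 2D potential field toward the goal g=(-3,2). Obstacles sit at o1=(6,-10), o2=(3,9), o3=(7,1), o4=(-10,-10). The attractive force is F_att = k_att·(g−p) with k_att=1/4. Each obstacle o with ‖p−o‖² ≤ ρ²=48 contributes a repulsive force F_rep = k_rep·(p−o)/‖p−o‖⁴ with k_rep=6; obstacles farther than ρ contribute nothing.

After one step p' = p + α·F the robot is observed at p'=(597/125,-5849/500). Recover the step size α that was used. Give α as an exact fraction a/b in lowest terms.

α = 1/10

F_att = 1/4·(g−p) = 1/4·(-8,14) = (-2.0000,3.5000)
o1: d²=5 ≤ ρ²=48; F_rep = 6·(-1,-2)/5² = (-0.2400,-0.4800)
o2: d²=445 > ρ²=48 → inactive
o3: d²=173 > ρ²=48 → inactive
o4: d²=229 > ρ²=48 → inactive
F = F_att + ΣF_rep = (-2.2400,3.0200)
Δp = p'−p = (-0.2240,0.3020); α = Δx/Fx = (-28/125) / (-56/25) = 1/10
check: Δy/Fy = (151/500) / (151/50) = 1/10 ✓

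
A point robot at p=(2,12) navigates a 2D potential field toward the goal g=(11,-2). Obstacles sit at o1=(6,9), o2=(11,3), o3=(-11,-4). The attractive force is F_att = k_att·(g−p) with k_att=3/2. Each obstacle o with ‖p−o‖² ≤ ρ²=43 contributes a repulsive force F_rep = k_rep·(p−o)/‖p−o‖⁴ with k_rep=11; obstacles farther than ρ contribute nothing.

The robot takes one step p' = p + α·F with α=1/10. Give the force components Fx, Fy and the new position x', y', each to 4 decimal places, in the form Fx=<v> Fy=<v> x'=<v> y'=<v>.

F_att = 3/2·(g−p) = 3/2·(9,-14) = (13.5000,-21.0000)
o1: d²=25 ≤ ρ²=43; F_rep = 11·(-4,3)/25² = (-0.0704,0.0528)
o2: d²=162 > ρ²=43 → inactive
o3: d²=425 > ρ²=43 → inactive
F = F_att + ΣF_rep = (13.4296,-20.9472)
p' = p + 1/10·F = (3.3430,9.9053)

Fx=13.4296 Fy=-20.9472 x'=3.3430 y'=9.9053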